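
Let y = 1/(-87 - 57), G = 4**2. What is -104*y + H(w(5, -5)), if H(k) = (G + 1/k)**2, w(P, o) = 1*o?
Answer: 112663/450 ≈ 250.36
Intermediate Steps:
w(P, o) = o
G = 16
y = -1/144 (y = 1/(-144) = -1/144 ≈ -0.0069444)
H(k) = (16 + 1/k)**2
-104*y + H(w(5, -5)) = -104*(-1/144) + (1 + 16*(-5))**2/(-5)**2 = 13/18 + (1 - 80)**2/25 = 13/18 + (1/25)*(-79)**2 = 13/18 + (1/25)*6241 = 13/18 + 6241/25 = 112663/450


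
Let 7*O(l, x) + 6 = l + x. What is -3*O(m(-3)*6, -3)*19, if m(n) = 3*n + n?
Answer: 4617/7 ≈ 659.57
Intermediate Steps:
m(n) = 4*n
O(l, x) = -6/7 + l/7 + x/7 (O(l, x) = -6/7 + (l + x)/7 = -6/7 + (l/7 + x/7) = -6/7 + l/7 + x/7)
-3*O(m(-3)*6, -3)*19 = -3*(-6/7 + ((4*(-3))*6)/7 + (⅐)*(-3))*19 = -3*(-6/7 + (-12*6)/7 - 3/7)*19 = -3*(-6/7 + (⅐)*(-72) - 3/7)*19 = -3*(-6/7 - 72/7 - 3/7)*19 = -3*(-81/7)*19 = (243/7)*19 = 4617/7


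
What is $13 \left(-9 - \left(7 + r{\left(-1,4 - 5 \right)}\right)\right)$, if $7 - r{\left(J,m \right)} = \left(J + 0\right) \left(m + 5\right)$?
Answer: $-351$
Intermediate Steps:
$r{\left(J,m \right)} = 7 - J \left(5 + m\right)$ ($r{\left(J,m \right)} = 7 - \left(J + 0\right) \left(m + 5\right) = 7 - J \left(5 + m\right)$)
$13 \left(-9 - \left(7 + r{\left(-1,4 - 5 \right)}\right)\right) = 13 \left(-9 - \left(14 + 5 - - (4 - 5)\right)\right) = 13 \left(-9 - \left(19 - - (4 - 5)\right)\right) = 13 \left(-9 - \left(19 - \left(-1\right) \left(-1\right)\right)\right) = 13 \left(-9 - 18\right) = 13 \left(-27\right) = -351$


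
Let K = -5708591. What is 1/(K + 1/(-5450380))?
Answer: -5450380/31113990214581 ≈ -1.7517e-7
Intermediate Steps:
1/(K + 1/(-5450380)) = 1/(-5708591 + 1/(-5450380)) = 1/(-5708591 - 1/5450380) = 1/(-31113990214581/5450380) = -5450380/31113990214581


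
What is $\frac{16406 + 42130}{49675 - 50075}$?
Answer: $- \frac{7317}{50} \approx -146.34$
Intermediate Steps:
$\frac{16406 + 42130}{49675 - 50075} = \frac{58536}{-400} = 58536 \left(- \frac{1}{400}\right) = - \frac{7317}{50}$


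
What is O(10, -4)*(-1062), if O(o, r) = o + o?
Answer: -21240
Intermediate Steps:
O(o, r) = 2*o
O(10, -4)*(-1062) = (2*10)*(-1062) = 20*(-1062) = -21240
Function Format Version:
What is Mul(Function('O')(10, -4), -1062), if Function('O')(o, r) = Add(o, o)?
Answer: -21240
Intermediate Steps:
Function('O')(o, r) = Mul(2, o)
Mul(Function('O')(10, -4), -1062) = Mul(Mul(2, 10), -1062) = Mul(20, -1062) = -21240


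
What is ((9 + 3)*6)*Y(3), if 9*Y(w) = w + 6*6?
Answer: 312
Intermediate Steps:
Y(w) = 4 + w/9 (Y(w) = (w + 6*6)/9 = (w + 36)/9 = (36 + w)/9 = 4 + w/9)
((9 + 3)*6)*Y(3) = ((9 + 3)*6)*(4 + (⅑)*3) = (12*6)*(4 + ⅓) = 72*(13/3) = 312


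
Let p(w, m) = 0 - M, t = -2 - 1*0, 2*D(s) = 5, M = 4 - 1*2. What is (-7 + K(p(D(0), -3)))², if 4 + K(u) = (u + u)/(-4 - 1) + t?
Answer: 3721/25 ≈ 148.84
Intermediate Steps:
M = 2 (M = 4 - 2 = 2)
D(s) = 5/2 (D(s) = (½)*5 = 5/2)
t = -2 (t = -2 + 0 = -2)
p(w, m) = -2 (p(w, m) = 0 - 1*2 = 0 - 2 = -2)
K(u) = -6 - 2*u/5 (K(u) = -4 + ((u + u)/(-4 - 1) - 2) = -4 + ((2*u)/(-5) - 2) = -4 + ((2*u)*(-⅕) - 2) = -4 + (-2*u/5 - 2) = -4 + (-2 - 2*u/5) = -6 - 2*u/5)
(-7 + K(p(D(0), -3)))² = (-7 + (-6 - ⅖*(-2)))² = (-7 + (-6 + ⅘))² = (-7 - 26/5)² = (-61/5)² = 3721/25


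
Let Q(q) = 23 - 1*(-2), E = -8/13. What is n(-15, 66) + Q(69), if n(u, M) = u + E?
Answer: 122/13 ≈ 9.3846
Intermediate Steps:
E = -8/13 (E = -8*1/13 = -8/13 ≈ -0.61539)
n(u, M) = -8/13 + u (n(u, M) = u - 8/13 = -8/13 + u)
Q(q) = 25 (Q(q) = 23 + 2 = 25)
n(-15, 66) + Q(69) = (-8/13 - 15) + 25 = -203/13 + 25 = 122/13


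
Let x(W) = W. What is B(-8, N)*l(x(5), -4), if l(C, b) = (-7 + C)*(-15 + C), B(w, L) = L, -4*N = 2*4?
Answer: -40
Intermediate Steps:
N = -2 (N = -4/2 = -¼*8 = -2)
l(C, b) = (-15 + C)*(-7 + C)
B(-8, N)*l(x(5), -4) = -2*(105 + 5² - 22*5) = -2*(105 + 25 - 110) = -2*20 = -40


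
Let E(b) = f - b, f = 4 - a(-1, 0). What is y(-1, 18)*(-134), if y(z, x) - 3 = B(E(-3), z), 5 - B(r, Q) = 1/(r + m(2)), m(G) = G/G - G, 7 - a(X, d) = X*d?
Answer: -1206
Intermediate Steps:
a(X, d) = 7 - X*d
f = -3 (f = 4 - (7 - 1*(-1)*0) = 4 - (7 + 0) = 4 - 1*7 = 4 - 7 = -3)
E(b) = -3 - b
m(G) = 1 - G
B(r, Q) = 5 - 1/(-1 + r) (B(r, Q) = 5 - 1/(r + (1 - 1*2)) = 5 - 1/(r + (1 - 2)) = 5 - 1/(r - 1) = 5 - 1/(-1 + r))
y(z, x) = 9 (y(z, x) = 3 + (-6 + 5*(-3 - 1*(-3)))/(-1 + (-3 - 1*(-3))) = 3 + (-6 + 5*(-3 + 3))/(-1 + (-3 + 3)) = 3 + (-6 + 5*0)/(-1 + 0) = 3 + (-6 + 0)/(-1) = 3 - 1*(-6) = 3 + 6 = 9)
y(-1, 18)*(-134) = 9*(-134) = -1206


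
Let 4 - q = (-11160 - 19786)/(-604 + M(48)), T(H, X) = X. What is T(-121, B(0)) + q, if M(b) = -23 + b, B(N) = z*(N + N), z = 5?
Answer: -28630/579 ≈ -49.447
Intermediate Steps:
B(N) = 10*N (B(N) = 5*(N + N) = 5*(2*N) = 10*N)
q = -28630/579 (q = 4 - (-11160 - 19786)/(-604 + (-23 + 48)) = 4 - (-30946)/(-604 + 25) = 4 - (-30946)/(-579) = 4 - (-30946)*(-1)/579 = 4 - 1*30946/579 = 4 - 30946/579 = -28630/579 ≈ -49.447)
T(-121, B(0)) + q = 10*0 - 28630/579 = 0 - 28630/579 = -28630/579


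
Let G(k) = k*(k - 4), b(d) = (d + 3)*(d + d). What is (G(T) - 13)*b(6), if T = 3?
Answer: -1728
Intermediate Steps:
b(d) = 2*d*(3 + d) (b(d) = (3 + d)*(2*d) = 2*d*(3 + d))
G(k) = k*(-4 + k)
(G(T) - 13)*b(6) = (3*(-4 + 3) - 13)*(2*6*(3 + 6)) = (3*(-1) - 13)*(2*6*9) = (-3 - 13)*108 = -16*108 = -1728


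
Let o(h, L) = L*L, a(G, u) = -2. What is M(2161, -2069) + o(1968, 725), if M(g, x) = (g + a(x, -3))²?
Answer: 5186906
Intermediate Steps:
o(h, L) = L²
M(g, x) = (-2 + g)² (M(g, x) = (g - 2)² = (-2 + g)²)
M(2161, -2069) + o(1968, 725) = (-2 + 2161)² + 725² = 2159² + 525625 = 4661281 + 525625 = 5186906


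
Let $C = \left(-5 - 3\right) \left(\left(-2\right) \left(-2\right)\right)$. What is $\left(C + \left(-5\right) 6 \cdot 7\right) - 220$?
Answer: $-462$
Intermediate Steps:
$C = -32$ ($C = \left(-8\right) 4 = -32$)
$\left(C + \left(-5\right) 6 \cdot 7\right) - 220 = \left(-32 + \left(-5\right) 6 \cdot 7\right) - 220 = \left(-32 - 210\right) - 220 = -242 - 220 = -462$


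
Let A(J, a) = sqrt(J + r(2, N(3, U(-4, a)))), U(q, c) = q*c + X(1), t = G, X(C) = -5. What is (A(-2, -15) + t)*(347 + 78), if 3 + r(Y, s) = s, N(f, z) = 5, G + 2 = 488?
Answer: 206550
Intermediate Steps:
G = 486 (G = -2 + 488 = 486)
t = 486
U(q, c) = -5 + c*q (U(q, c) = q*c - 5 = c*q - 5 = -5 + c*q)
r(Y, s) = -3 + s
A(J, a) = sqrt(2 + J) (A(J, a) = sqrt(J + (-3 + 5)) = sqrt(J + 2) = sqrt(2 + J))
(A(-2, -15) + t)*(347 + 78) = (sqrt(2 - 2) + 486)*(347 + 78) = (sqrt(0) + 486)*425 = (0 + 486)*425 = 486*425 = 206550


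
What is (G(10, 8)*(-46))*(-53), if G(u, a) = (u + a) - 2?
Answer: 39008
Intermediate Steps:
G(u, a) = -2 + a + u (G(u, a) = (a + u) - 2 = -2 + a + u)
(G(10, 8)*(-46))*(-53) = ((-2 + 8 + 10)*(-46))*(-53) = (16*(-46))*(-53) = -736*(-53) = 39008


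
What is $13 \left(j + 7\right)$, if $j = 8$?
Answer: $195$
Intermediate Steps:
$13 \left(j + 7\right) = 13 \left(8 + 7\right) = 13 \cdot 15 = 195$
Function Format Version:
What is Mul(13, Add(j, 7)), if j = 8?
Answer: 195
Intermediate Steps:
Mul(13, Add(j, 7)) = Mul(13, Add(8, 7)) = Mul(13, 15) = 195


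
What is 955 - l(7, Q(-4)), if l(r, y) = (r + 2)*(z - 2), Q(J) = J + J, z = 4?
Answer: 937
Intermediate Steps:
Q(J) = 2*J
l(r, y) = 4 + 2*r (l(r, y) = (r + 2)*(4 - 2) = (2 + r)*2 = 4 + 2*r)
955 - l(7, Q(-4)) = 955 - (4 + 2*7) = 955 - (4 + 14) = 955 - 1*18 = 955 - 18 = 937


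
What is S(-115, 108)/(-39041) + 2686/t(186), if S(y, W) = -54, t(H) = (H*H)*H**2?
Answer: 32368278895/23363758817928 ≈ 0.0013854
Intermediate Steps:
t(H) = H**4 (t(H) = H**2*H**2 = H**4)
S(-115, 108)/(-39041) + 2686/t(186) = -54/(-39041) + 2686/(186**4) = -54*(-1/39041) + 2686/1196883216 = 54/39041 + 2686*(1/1196883216) = 54/39041 + 1343/598441608 = 32368278895/23363758817928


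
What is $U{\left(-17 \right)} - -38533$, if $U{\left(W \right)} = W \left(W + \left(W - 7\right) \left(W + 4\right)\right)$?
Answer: $33518$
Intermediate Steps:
$U{\left(W \right)} = W \left(W + \left(-7 + W\right) \left(4 + W\right)\right)$
$U{\left(-17 \right)} - -38533 = - 17 \left(-28 + \left(-17\right)^{2} - -34\right) - -38533 = - 17 \left(-28 + 289 + 34\right) + 38533 = \left(-17\right) 295 + 38533 = -5015 + 38533 = 33518$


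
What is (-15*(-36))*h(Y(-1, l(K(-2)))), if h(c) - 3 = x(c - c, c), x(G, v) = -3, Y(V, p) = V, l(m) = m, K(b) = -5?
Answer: 0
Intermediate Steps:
h(c) = 0 (h(c) = 3 - 3 = 0)
(-15*(-36))*h(Y(-1, l(K(-2)))) = -15*(-36)*0 = 540*0 = 0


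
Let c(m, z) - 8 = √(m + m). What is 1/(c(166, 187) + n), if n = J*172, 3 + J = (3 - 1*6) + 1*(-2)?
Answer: -342/467773 - √83/935546 ≈ -0.00074086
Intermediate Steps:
c(m, z) = 8 + √2*√m (c(m, z) = 8 + √(m + m) = 8 + √(2*m) = 8 + √2*√m)
J = -8 (J = -3 + ((3 - 1*6) + 1*(-2)) = -3 + ((3 - 6) - 2) = -3 + (-3 - 2) = -3 - 5 = -8)
n = -1376 (n = -8*172 = -1376)
1/(c(166, 187) + n) = 1/((8 + √2*√166) - 1376) = 1/((8 + 2*√83) - 1376) = 1/(-1368 + 2*√83)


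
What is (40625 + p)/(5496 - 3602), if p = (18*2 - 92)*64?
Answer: 37041/1894 ≈ 19.557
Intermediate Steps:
p = -3584 (p = (36 - 92)*64 = -56*64 = -3584)
(40625 + p)/(5496 - 3602) = (40625 - 3584)/(5496 - 3602) = 37041/1894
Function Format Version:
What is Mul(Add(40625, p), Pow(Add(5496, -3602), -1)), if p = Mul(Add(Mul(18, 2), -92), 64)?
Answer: Rational(37041, 1894) ≈ 19.557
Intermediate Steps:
p = -3584 (p = Mul(Add(36, -92), 64) = Mul(-56, 64) = -3584)
Mul(Add(40625, p), Pow(Add(5496, -3602), -1)) = Mul(Add(40625, -3584), Pow(Add(5496, -3602), -1)) = Mul(37041, Pow(1894, -1)) = Mul(37041, Rational(1, 1894)) = Rational(37041, 1894)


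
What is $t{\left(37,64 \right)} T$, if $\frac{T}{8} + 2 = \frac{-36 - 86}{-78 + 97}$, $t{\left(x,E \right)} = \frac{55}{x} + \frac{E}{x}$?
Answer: $- \frac{152320}{703} \approx -216.67$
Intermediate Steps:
$T = - \frac{1280}{19}$ ($T = -16 + 8 \frac{-36 - 86}{-78 + 97} = -16 + 8 \left(- \frac{122}{19}\right) = -16 - \frac{976}{19} = - \frac{1280}{19} \approx -67.368$)
$t{\left(37,64 \right)} T = \frac{55 + 64}{37} \left(- \frac{1280}{19}\right) = \frac{1}{37} \cdot 119 \left(- \frac{1280}{19}\right) = \frac{119}{37} \left(- \frac{1280}{19}\right) = - \frac{152320}{703}$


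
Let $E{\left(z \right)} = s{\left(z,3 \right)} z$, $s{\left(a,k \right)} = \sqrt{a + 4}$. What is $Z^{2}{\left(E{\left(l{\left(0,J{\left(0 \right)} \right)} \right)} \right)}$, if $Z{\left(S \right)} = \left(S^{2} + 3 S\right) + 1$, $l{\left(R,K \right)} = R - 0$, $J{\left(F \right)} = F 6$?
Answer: $1$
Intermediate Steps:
$s{\left(a,k \right)} = \sqrt{4 + a}$
$J{\left(F \right)} = 6 F$
$l{\left(R,K \right)} = R$ ($l{\left(R,K \right)} = R + 0 = R$)
$E{\left(z \right)} = z \sqrt{4 + z}$ ($E{\left(z \right)} = \sqrt{4 + z} z = z \sqrt{4 + z}$)
$Z{\left(S \right)} = 1 + S^{2} + 3 S$
$Z^{2}{\left(E{\left(l{\left(0,J{\left(0 \right)} \right)} \right)} \right)} = \left(1 + \left(0 \sqrt{4 + 0}\right)^{2} + 3 \cdot 0 \sqrt{4 + 0}\right)^{2} = \left(1 + \left(0 \sqrt{4}\right)^{2} + 3 \cdot 0 \sqrt{4}\right)^{2} = \left(1 + \left(0 \cdot 2\right)^{2} + 3 \cdot 0 \cdot 2\right)^{2} = \left(1 + 0^{2} + 3 \cdot 0\right)^{2} = \left(1 + 0 + 0\right)^{2} = 1^{2} = 1$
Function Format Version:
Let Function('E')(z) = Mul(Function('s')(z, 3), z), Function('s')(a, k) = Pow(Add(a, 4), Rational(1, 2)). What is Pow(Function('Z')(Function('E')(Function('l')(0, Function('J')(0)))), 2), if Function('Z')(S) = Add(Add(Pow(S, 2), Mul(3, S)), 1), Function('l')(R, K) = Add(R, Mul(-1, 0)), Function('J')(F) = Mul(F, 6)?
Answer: 1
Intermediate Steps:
Function('s')(a, k) = Pow(Add(4, a), Rational(1, 2))
Function('J')(F) = Mul(6, F)
Function('l')(R, K) = R (Function('l')(R, K) = Add(R, 0) = R)
Function('E')(z) = Mul(z, Pow(Add(4, z), Rational(1, 2))) (Function('E')(z) = Mul(Pow(Add(4, z), Rational(1, 2)), z) = Mul(z, Pow(Add(4, z), Rational(1, 2))))
Function('Z')(S) = Add(1, Pow(S, 2), Mul(3, S))
Pow(Function('Z')(Function('E')(Function('l')(0, Function('J')(0)))), 2) = Pow(Add(1, Pow(Mul(0, Pow(Add(4, 0), Rational(1, 2))), 2), Mul(3, Mul(0, Pow(Add(4, 0), Rational(1, 2))))), 2) = Pow(Add(1, Pow(Mul(0, Pow(4, Rational(1, 2))), 2), Mul(3, Mul(0, Pow(4, Rational(1, 2))))), 2) = Pow(Add(1, Pow(Mul(0, 2), 2), Mul(3, Mul(0, 2))), 2) = Pow(Add(1, Pow(0, 2), Mul(3, 0)), 2) = Pow(Add(1, 0, 0), 2) = Pow(1, 2) = 1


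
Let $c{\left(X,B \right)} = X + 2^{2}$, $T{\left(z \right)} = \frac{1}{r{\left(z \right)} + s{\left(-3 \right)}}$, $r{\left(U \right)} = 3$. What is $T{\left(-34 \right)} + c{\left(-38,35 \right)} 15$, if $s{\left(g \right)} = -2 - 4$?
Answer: $- \frac{1531}{3} \approx -510.33$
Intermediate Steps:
$s{\left(g \right)} = -6$ ($s{\left(g \right)} = -2 - 4 = -6$)
$T{\left(z \right)} = - \frac{1}{3}$ ($T{\left(z \right)} = \frac{1}{3 - 6} = \frac{1}{-3} = - \frac{1}{3}$)
$c{\left(X,B \right)} = 4 + X$ ($c{\left(X,B \right)} = X + 4 = 4 + X$)
$T{\left(-34 \right)} + c{\left(-38,35 \right)} 15 = - \frac{1}{3} + \left(4 - 38\right) 15 = - \frac{1}{3} - 510 = - \frac{1531}{3}$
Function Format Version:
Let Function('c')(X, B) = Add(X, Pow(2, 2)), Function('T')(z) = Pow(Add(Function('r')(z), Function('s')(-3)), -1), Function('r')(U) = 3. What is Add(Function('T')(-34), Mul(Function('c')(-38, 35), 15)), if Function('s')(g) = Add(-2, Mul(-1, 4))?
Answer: Rational(-1531, 3) ≈ -510.33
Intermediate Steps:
Function('s')(g) = -6 (Function('s')(g) = Add(-2, -4) = -6)
Function('T')(z) = Rational(-1, 3) (Function('T')(z) = Pow(Add(3, -6), -1) = Pow(-3, -1) = Rational(-1, 3))
Function('c')(X, B) = Add(4, X) (Function('c')(X, B) = Add(X, 4) = Add(4, X))
Add(Function('T')(-34), Mul(Function('c')(-38, 35), 15)) = Add(Rational(-1, 3), Mul(Add(4, -38), 15)) = Add(Rational(-1, 3), Mul(-34, 15)) = Add(Rational(-1, 3), -510) = Rational(-1531, 3)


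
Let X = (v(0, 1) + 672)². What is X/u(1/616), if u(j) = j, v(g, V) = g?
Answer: 278175744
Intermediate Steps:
X = 451584 (X = (0 + 672)² = 672² = 451584)
X/u(1/616) = 451584/(1/616) = 451584*616 = 278175744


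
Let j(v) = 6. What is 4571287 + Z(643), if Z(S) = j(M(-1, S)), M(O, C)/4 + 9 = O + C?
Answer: 4571293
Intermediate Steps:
M(O, C) = -36 + 4*C + 4*O (M(O, C) = -36 + 4*(O + C) = -36 + 4*(C + O) = -36 + (4*C + 4*O) = -36 + 4*C + 4*O)
Z(S) = 6
4571287 + Z(643) = 4571287 + 6 = 4571293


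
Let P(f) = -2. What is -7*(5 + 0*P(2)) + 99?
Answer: 64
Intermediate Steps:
-7*(5 + 0*P(2)) + 99 = -7*(5 + 0*(-2)) + 99 = -7*(5 + 0) + 99 = -7*5 + 99 = -35 + 99 = 64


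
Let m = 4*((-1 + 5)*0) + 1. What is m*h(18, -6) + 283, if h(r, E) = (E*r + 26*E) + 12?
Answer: 31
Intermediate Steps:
h(r, E) = 12 + 26*E + E*r (h(r, E) = (26*E + E*r) + 12 = 12 + 26*E + E*r)
m = 1 (m = 4*(4*0) + 1 = 4*0 + 1 = 0 + 1 = 1)
m*h(18, -6) + 283 = 1*(12 + 26*(-6) - 6*18) + 283 = 1*(12 - 156 - 108) + 283 = 1*(-252) + 283 = -252 + 283 = 31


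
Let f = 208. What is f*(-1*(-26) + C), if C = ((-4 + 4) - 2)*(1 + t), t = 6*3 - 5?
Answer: -416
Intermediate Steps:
t = 13 (t = 18 - 5 = 13)
C = -28 (C = ((-4 + 4) - 2)*(1 + 13) = (0 - 2)*14 = -2*14 = -28)
f*(-1*(-26) + C) = 208*(-1*(-26) - 28) = 208*(26 - 28) = 208*(-2) = -416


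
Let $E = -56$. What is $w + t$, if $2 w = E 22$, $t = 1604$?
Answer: $988$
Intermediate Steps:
$w = -616$ ($w = \frac{\left(-56\right) 22}{2} = \frac{1}{2} \left(-1232\right) = -616$)
$w + t = -616 + 1604 = 988$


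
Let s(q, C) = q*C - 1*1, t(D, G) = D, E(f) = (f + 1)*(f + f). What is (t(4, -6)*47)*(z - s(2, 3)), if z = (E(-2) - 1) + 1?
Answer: -188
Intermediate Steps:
E(f) = 2*f*(1 + f) (E(f) = (1 + f)*(2*f) = 2*f*(1 + f))
s(q, C) = -1 + C*q (s(q, C) = C*q - 1 = -1 + C*q)
z = 4 (z = (2*(-2)*(1 - 2) - 1) + 1 = (2*(-2)*(-1) - 1) + 1 = (4 - 1) + 1 = 3 + 1 = 4)
(t(4, -6)*47)*(z - s(2, 3)) = (4*47)*(4 - (-1 + 3*2)) = 188*(4 - (-1 + 6)) = 188*(4 - 1*5) = 188*(4 - 5) = 188*(-1) = -188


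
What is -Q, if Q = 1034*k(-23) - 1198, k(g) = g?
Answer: 24980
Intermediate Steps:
Q = -24980 (Q = 1034*(-23) - 1198 = -23782 - 1198 = -24980)
-Q = -1*(-24980) = 24980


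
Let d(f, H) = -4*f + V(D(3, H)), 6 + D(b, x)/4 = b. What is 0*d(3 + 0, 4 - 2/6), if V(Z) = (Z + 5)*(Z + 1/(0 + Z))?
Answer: 0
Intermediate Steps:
D(b, x) = -24 + 4*b
V(Z) = (5 + Z)*(Z + 1/Z)
d(f, H) = 1015/12 - 4*f (d(f, H) = -4*f + (1 + (-24 + 4*3)**2 + 5*(-24 + 4*3) + 5/(-24 + 4*3)) = -4*f + (1 + (-24 + 12)**2 + 5*(-24 + 12) + 5/(-24 + 12)) = -4*f + (1 + (-12)**2 + 5*(-12) + 5/(-12)) = -4*f + (1 + 144 - 60 + 5*(-1/12)) = -4*f + (1 + 144 - 60 - 5/12) = -4*f + 1015/12 = 1015/12 - 4*f)
0*d(3 + 0, 4 - 2/6) = 0*(1015/12 - 4*(3 + 0)) = 0*(1015/12 - 4*3) = 0*(1015/12 - 12) = 0*(871/12) = 0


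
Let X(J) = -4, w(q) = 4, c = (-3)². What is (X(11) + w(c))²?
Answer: 0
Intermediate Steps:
c = 9
(X(11) + w(c))² = (-4 + 4)² = 0² = 0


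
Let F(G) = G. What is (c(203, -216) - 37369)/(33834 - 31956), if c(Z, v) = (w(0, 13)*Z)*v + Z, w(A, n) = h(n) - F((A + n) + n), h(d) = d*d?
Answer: -3153715/939 ≈ -3358.6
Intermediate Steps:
h(d) = d²
w(A, n) = n² - A - 2*n (w(A, n) = n² - ((A + n) + n) = n² - (A + 2*n) = n² + (-A - 2*n) = n² - A - 2*n)
c(Z, v) = Z + 143*Z*v (c(Z, v) = ((13² - 1*0 - 2*13)*Z)*v + Z = ((169 + 0 - 26)*Z)*v + Z = (143*Z)*v + Z = 143*Z*v + Z = Z + 143*Z*v)
(c(203, -216) - 37369)/(33834 - 31956) = (203*(1 + 143*(-216)) - 37369)/(33834 - 31956) = (203*(1 - 30888) - 37369)/1878 = (203*(-30887) - 37369)*(1/1878) = (-6270061 - 37369)*(1/1878) = -6307430*1/1878 = -3153715/939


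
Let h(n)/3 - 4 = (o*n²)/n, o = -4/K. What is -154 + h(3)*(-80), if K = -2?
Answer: -2554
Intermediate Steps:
o = 2 (o = -4/(-2) = -4*(-½) = 2)
h(n) = 12 + 6*n (h(n) = 12 + 3*((2*n²)/n) = 12 + 3*(2*n) = 12 + 6*n)
-154 + h(3)*(-80) = -154 + (12 + 6*3)*(-80) = -154 + (12 + 18)*(-80) = -154 + 30*(-80) = -154 - 2400 = -2554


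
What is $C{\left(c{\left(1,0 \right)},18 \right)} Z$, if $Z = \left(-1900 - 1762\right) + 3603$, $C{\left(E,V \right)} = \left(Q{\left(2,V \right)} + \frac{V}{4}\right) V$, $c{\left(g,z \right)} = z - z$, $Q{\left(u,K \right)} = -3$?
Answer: $-1593$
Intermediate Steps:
$c{\left(g,z \right)} = 0$
$C{\left(E,V \right)} = V \left(-3 + \frac{V}{4}\right)$ ($C{\left(E,V \right)} = \left(-3 + \frac{V}{4}\right) V = V \left(-3 + \frac{V}{4}\right)$)
$Z = -59$ ($Z = -3662 + 3603 = -59$)
$C{\left(c{\left(1,0 \right)},18 \right)} Z = \frac{1}{4} \cdot 18 \left(-12 + 18\right) \left(-59\right) = \frac{1}{4} \cdot 18 \cdot 6 \left(-59\right) = 27 \left(-59\right) = -1593$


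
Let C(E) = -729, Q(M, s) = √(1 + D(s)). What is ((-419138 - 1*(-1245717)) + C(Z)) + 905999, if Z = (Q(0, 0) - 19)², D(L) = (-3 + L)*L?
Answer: 1731849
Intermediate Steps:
D(L) = L*(-3 + L)
Q(M, s) = √(1 + s*(-3 + s))
Z = 324 (Z = (√(1 + 0*(-3 + 0)) - 19)² = (√(1 + 0*(-3)) - 19)² = (√(1 + 0) - 19)² = (√1 - 19)² = (1 - 19)² = (-18)² = 324)
((-419138 - 1*(-1245717)) + C(Z)) + 905999 = ((-419138 - 1*(-1245717)) - 729) + 905999 = ((-419138 + 1245717) - 729) + 905999 = (826579 - 729) + 905999 = 825850 + 905999 = 1731849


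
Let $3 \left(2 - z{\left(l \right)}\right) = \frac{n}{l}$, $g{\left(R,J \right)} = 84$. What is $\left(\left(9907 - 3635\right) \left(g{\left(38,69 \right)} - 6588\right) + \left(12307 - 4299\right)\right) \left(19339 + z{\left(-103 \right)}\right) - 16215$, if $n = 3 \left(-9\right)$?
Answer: $- \frac{81248530529265}{103} \approx -7.8882 \cdot 10^{11}$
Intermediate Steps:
$n = -27$
$z{\left(l \right)} = 2 + \frac{9}{l}$ ($z{\left(l \right)} = 2 - \frac{\left(-27\right) \frac{1}{l}}{3} = 2 + \frac{9}{l}$)
$\left(\left(9907 - 3635\right) \left(g{\left(38,69 \right)} - 6588\right) + \left(12307 - 4299\right)\right) \left(19339 + z{\left(-103 \right)}\right) - 16215 = \left(\left(9907 - 3635\right) \left(84 - 6588\right) + \left(12307 - 4299\right)\right) \left(19339 + \left(2 + \frac{9}{-103}\right)\right) - 16215 = \left(6272 \left(-6504\right) + 8008\right) \left(19339 + \left(2 + 9 \left(- \frac{1}{103}\right)\right)\right) - 16215 = \left(-40793088 + 8008\right) \left(19339 + \left(2 - \frac{9}{103}\right)\right) - 16215 = - 40785080 \left(19339 + \frac{197}{103}\right) - 16215 = \left(-40785080\right) \frac{1992114}{103} - 16215 = - \frac{81248528859120}{103} - 16215 = - \frac{81248530529265}{103}$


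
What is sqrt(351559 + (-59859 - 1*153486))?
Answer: sqrt(138214) ≈ 371.77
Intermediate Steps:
sqrt(351559 + (-59859 - 1*153486)) = sqrt(351559 + (-59859 - 153486)) = sqrt(351559 - 213345) = sqrt(138214)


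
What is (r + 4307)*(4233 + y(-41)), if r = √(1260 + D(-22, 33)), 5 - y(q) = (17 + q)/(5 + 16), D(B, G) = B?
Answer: 127805918/7 + 29674*√1238/7 ≈ 1.8407e+7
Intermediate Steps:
y(q) = 88/21 - q/21 (y(q) = 5 - (17 + q)/(5 + 16) = 5 - (17 + q)/21 = 5 - (17/21 + q/21) = 5 + (-17/21 - q/21) = 88/21 - q/21)
r = √1238 (r = √(1260 - 22) = √1238 ≈ 35.185)
(r + 4307)*(4233 + y(-41)) = (√1238 + 4307)*(4233 + (88/21 - 1/21*(-41))) = (4307 + √1238)*(4233 + (88/21 + 41/21)) = (4307 + √1238)*(4233 + 43/7) = (4307 + √1238)*(29674/7) = 127805918/7 + 29674*√1238/7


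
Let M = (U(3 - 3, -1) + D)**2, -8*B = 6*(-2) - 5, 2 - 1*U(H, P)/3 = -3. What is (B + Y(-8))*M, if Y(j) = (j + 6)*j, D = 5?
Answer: 7250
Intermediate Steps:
U(H, P) = 15 (U(H, P) = 6 - 3*(-3) = 6 + 9 = 15)
Y(j) = j*(6 + j) (Y(j) = (6 + j)*j = j*(6 + j))
B = 17/8 (B = -(6*(-2) - 5)/8 = -(-12 - 5)/8 = -1/8*(-17) = 17/8 ≈ 2.1250)
M = 400 (M = (15 + 5)**2 = 20**2 = 400)
(B + Y(-8))*M = (17/8 - 8*(6 - 8))*400 = (17/8 - 8*(-2))*400 = (17/8 + 16)*400 = (145/8)*400 = 7250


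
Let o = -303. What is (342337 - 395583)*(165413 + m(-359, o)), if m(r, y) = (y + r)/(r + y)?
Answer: -8807633844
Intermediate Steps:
m(r, y) = 1 (m(r, y) = (r + y)/(r + y) = 1)
(342337 - 395583)*(165413 + m(-359, o)) = (342337 - 395583)*(165413 + 1) = -53246*165414 = -8807633844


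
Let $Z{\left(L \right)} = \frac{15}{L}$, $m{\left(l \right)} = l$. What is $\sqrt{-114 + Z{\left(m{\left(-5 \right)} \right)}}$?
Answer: $3 i \sqrt{13} \approx 10.817 i$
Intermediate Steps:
$\sqrt{-114 + Z{\left(m{\left(-5 \right)} \right)}} = \sqrt{-114 + \frac{15}{-5}} = \sqrt{-114 + 15 \left(- \frac{1}{5}\right)} = \sqrt{-114 - 3} = \sqrt{-117} = 3 i \sqrt{13}$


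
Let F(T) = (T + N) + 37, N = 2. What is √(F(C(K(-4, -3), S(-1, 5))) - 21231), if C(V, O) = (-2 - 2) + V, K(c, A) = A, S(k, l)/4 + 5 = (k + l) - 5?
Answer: I*√21199 ≈ 145.6*I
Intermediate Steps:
S(k, l) = -40 + 4*k + 4*l (S(k, l) = -20 + 4*((k + l) - 5) = -20 + 4*(-5 + k + l) = -20 + (-20 + 4*k + 4*l) = -40 + 4*k + 4*l)
C(V, O) = -4 + V
F(T) = 39 + T (F(T) = (T + 2) + 37 = (2 + T) + 37 = 39 + T)
√(F(C(K(-4, -3), S(-1, 5))) - 21231) = √((39 + (-4 - 3)) - 21231) = √((39 - 7) - 21231) = √(32 - 21231) = √(-21199) = I*√21199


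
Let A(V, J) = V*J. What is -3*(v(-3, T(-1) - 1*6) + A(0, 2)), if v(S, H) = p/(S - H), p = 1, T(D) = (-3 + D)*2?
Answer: -3/11 ≈ -0.27273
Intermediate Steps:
A(V, J) = J*V
T(D) = -6 + 2*D
v(S, H) = 1/(S - H)
-3*(v(-3, T(-1) - 1*6) + A(0, 2)) = -3*(-1/(((-6 + 2*(-1)) - 1*6) - 1*(-3)) + 2*0) = -3*(-1/(((-6 - 2) - 6) + 3) + 0) = -3*(-1/((-8 - 6) + 3) + 0) = -3*(-1/(-14 + 3) + 0) = -3*(-1/(-11) + 0) = -3*(-1*(-1/11) + 0) = -3*(1/11 + 0) = -3*1/11 = -3/11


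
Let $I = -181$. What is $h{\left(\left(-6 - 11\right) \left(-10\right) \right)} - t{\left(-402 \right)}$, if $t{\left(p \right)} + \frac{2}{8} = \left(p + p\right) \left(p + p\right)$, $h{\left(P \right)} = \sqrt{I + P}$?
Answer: $- \frac{2585663}{4} + i \sqrt{11} \approx -6.4642 \cdot 10^{5} + 3.3166 i$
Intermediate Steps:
$h{\left(P \right)} = \sqrt{-181 + P}$
$t{\left(p \right)} = - \frac{1}{4} + 4 p^{2}$ ($t{\left(p \right)} = - \frac{1}{4} + \left(p + p\right) \left(p + p\right) = - \frac{1}{4} + 2 p 2 p = - \frac{1}{4} + 4 p^{2}$)
$h{\left(\left(-6 - 11\right) \left(-10\right) \right)} - t{\left(-402 \right)} = \sqrt{-181 + \left(-6 - 11\right) \left(-10\right)} - \left(- \frac{1}{4} + 4 \left(-402\right)^{2}\right) = \sqrt{-181 - -170} - \left(- \frac{1}{4} + 4 \cdot 161604\right) = \sqrt{-181 + 170} - \left(- \frac{1}{4} + 646416\right) = \sqrt{-11} - \frac{2585663}{4} = i \sqrt{11} - \frac{2585663}{4} = - \frac{2585663}{4} + i \sqrt{11}$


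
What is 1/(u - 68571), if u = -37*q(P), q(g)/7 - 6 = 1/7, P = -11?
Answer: -1/70162 ≈ -1.4253e-5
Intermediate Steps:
q(g) = 43 (q(g) = 42 + 7/7 = 42 + 7*(⅐) = 42 + 1 = 43)
u = -1591 (u = -37*43 = -1591)
1/(u - 68571) = 1/(-1591 - 68571) = 1/(-70162) = -1/70162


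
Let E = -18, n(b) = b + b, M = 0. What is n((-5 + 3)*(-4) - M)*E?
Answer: -288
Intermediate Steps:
n(b) = 2*b
n((-5 + 3)*(-4) - M)*E = (2*((-5 + 3)*(-4) - 1*0))*(-18) = (2*(-2*(-4) + 0))*(-18) = (2*(8 + 0))*(-18) = (2*8)*(-18) = 16*(-18) = -288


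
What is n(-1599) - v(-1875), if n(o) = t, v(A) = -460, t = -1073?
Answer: -613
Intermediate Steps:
n(o) = -1073
n(-1599) - v(-1875) = -1073 - 1*(-460) = -1073 + 460 = -613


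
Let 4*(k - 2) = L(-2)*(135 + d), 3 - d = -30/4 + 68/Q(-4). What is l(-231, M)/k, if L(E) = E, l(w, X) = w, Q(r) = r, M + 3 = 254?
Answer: 924/317 ≈ 2.9148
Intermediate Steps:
M = 251 (M = -3 + 254 = 251)
d = 55/2 (d = 3 - (-30/4 + 68/(-4)) = 3 - (-30*¼ + 68*(-¼)) = 3 - (-15/2 - 17) = 3 - 1*(-49/2) = 3 + 49/2 = 55/2 ≈ 27.500)
k = -317/4 (k = 2 + (-2*(135 + 55/2))/4 = 2 + (-2*325/2)/4 = 2 + (¼)*(-325) = 2 - 325/4 = -317/4 ≈ -79.250)
l(-231, M)/k = -231/(-317/4) = -231*(-4/317) = 924/317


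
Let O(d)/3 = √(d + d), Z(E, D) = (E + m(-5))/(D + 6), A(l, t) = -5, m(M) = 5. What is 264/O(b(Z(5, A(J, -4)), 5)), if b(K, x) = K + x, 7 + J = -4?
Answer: 44*√30/15 ≈ 16.067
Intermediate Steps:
J = -11 (J = -7 - 4 = -11)
Z(E, D) = (5 + E)/(6 + D) (Z(E, D) = (E + 5)/(D + 6) = (5 + E)/(6 + D))
O(d) = 3*√2*√d (O(d) = 3*√(d + d) = 3*√(2*d) = 3*(√2*√d) = 3*√2*√d)
264/O(b(Z(5, A(J, -4)), 5)) = 264/((3*√2*√((5 + 5)/(6 - 5) + 5))) = 264/((3*√2*√(10/1 + 5))) = 264/((3*√2*√(1*10 + 5))) = 264/((3*√2*√(10 + 5))) = 264/((3*√2*√15)) = 264/((3*√30)) = 264*(√30/90) = 44*√30/15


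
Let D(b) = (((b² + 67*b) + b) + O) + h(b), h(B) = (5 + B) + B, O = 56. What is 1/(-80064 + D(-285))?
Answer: -1/18728 ≈ -5.3396e-5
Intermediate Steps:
h(B) = 5 + 2*B
D(b) = 61 + b² + 70*b (D(b) = (((b² + 67*b) + b) + 56) + (5 + 2*b) = ((b² + 68*b) + 56) + (5 + 2*b) = (56 + b² + 68*b) + (5 + 2*b) = 61 + b² + 70*b)
1/(-80064 + D(-285)) = 1/(-80064 + (61 + (-285)² + 70*(-285))) = 1/(-80064 + (61 + 81225 - 19950)) = 1/(-80064 + 61336) = 1/(-18728) = -1/18728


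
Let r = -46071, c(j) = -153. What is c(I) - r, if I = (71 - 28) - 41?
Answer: 45918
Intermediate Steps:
I = 2 (I = 43 - 41 = 2)
c(I) - r = -153 - 1*(-46071) = -153 + 46071 = 45918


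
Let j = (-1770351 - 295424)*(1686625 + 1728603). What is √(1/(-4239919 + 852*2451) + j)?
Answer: 3*I*√3629195206505459799493663/2151667 ≈ 2.6561e+6*I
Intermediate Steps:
j = -7055092621700 (j = -2065775*3415228 = -7055092621700)
√(1/(-4239919 + 852*2451) + j) = √(1/(-4239919 + 852*2451) - 7055092621700) = √(1/(-4239919 + 2088252) - 7055092621700) = √(1/(-2151667) - 7055092621700) = √(-1/2151667 - 7055092621700) = √(-15180209976055373901/2151667) = 3*I*√3629195206505459799493663/2151667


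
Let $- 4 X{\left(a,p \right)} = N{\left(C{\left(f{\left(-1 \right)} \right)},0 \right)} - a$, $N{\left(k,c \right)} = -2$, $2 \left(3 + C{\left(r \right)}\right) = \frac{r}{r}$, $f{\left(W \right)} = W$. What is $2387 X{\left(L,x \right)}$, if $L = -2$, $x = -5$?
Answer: $0$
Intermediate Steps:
$C{\left(r \right)} = - \frac{5}{2}$ ($C{\left(r \right)} = -3 + \frac{r \frac{1}{r}}{2} = -3 + \frac{1}{2} \cdot 1 = -3 + \frac{1}{2} = - \frac{5}{2}$)
$X{\left(a,p \right)} = \frac{1}{2} + \frac{a}{4}$ ($X{\left(a,p \right)} = - \frac{-2 - a}{4} = \frac{1}{2} + \frac{a}{4}$)
$2387 X{\left(L,x \right)} = 2387 \left(\frac{1}{2} + \frac{1}{4} \left(-2\right)\right) = 2387 \left(\frac{1}{2} - \frac{1}{2}\right) = 2387 \cdot 0 = 0$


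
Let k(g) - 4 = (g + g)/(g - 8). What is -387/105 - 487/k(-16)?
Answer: -53199/560 ≈ -94.998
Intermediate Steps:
k(g) = 4 + 2*g/(-8 + g) (k(g) = 4 + (g + g)/(g - 8) = 4 + (2*g)/(-8 + g) = 4 + 2*g/(-8 + g))
-387/105 - 487/k(-16) = -387/105 - 487*(-8 - 16)/(2*(-16 + 3*(-16))) = -387*1/105 - 487*(-12/(-16 - 48)) = -129/35 - 487/(2*(-1/24)*(-64)) = -129/35 - 487/16/3 = -129/35 - 487*3/16 = -129/35 - 1461/16 = -53199/560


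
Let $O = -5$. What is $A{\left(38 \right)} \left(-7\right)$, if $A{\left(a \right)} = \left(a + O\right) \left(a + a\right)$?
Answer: $-17556$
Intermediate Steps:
$A{\left(a \right)} = 2 a \left(-5 + a\right)$ ($A{\left(a \right)} = \left(a - 5\right) \left(a + a\right) = \left(-5 + a\right) 2 a = 2 a \left(-5 + a\right)$)
$A{\left(38 \right)} \left(-7\right) = 2 \cdot 38 \left(-5 + 38\right) \left(-7\right) = 2 \cdot 38 \cdot 33 \left(-7\right) = 2508 \left(-7\right) = -17556$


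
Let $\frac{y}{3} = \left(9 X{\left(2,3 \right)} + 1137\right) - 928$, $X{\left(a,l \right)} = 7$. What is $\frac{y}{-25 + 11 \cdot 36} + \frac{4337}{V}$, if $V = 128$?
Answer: $\frac{1713475}{47488} \approx 36.082$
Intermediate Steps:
$y = 816$ ($y = 3 \left(\left(9 \cdot 7 + 1137\right) - 928\right) = 3 \left(\left(63 + 1137\right) - 928\right) = 3 \left(1200 - 928\right) = 3 \cdot 272 = 816$)
$\frac{y}{-25 + 11 \cdot 36} + \frac{4337}{V} = \frac{816}{-25 + 11 \cdot 36} + \frac{4337}{128} = \frac{816}{-25 + 396} + 4337 \cdot \frac{1}{128} = \frac{816}{371} + \frac{4337}{128} = \frac{1713475}{47488}$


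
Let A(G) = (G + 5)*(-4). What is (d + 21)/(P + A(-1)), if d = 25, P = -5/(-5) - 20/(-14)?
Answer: -322/95 ≈ -3.3895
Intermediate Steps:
A(G) = -20 - 4*G (A(G) = (5 + G)*(-4) = -20 - 4*G)
P = 17/7 (P = -5*(-1/5) - 20*(-1/14) = 1 + 10/7 = 17/7 ≈ 2.4286)
(d + 21)/(P + A(-1)) = (25 + 21)/(17/7 + (-20 - 4*(-1))) = 46/(17/7 + (-20 + 4)) = 46/(17/7 - 16) = 46/(-95/7) = 46*(-7/95) = -322/95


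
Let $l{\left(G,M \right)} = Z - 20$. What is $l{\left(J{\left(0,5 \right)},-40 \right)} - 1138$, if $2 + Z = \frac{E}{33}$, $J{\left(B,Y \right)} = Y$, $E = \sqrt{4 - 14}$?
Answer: $-1160 + \frac{i \sqrt{10}}{33} \approx -1160.0 + 0.095827 i$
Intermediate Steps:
$E = i \sqrt{10}$ ($E = \sqrt{-10} = i \sqrt{10} \approx 3.1623 i$)
$Z = -2 + \frac{i \sqrt{10}}{33} \approx -2.0 + 0.095827 i$
$l{\left(G,M \right)} = -22 + \frac{i \sqrt{10}}{33}$ ($l{\left(G,M \right)} = \left(-2 + \frac{i \sqrt{10}}{33}\right) - 20 = -22 + \frac{i \sqrt{10}}{33}$)
$l{\left(J{\left(0,5 \right)},-40 \right)} - 1138 = \left(-22 + \frac{i \sqrt{10}}{33}\right) - 1138 = -1160 + \frac{i \sqrt{10}}{33}$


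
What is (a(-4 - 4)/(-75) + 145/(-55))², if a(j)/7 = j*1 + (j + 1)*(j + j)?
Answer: 103693489/680625 ≈ 152.35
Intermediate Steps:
a(j) = 7*j + 14*j*(1 + j) (a(j) = 7*(j*1 + (j + 1)*(j + j)) = 7*(j + (1 + j)*(2*j)) = 7*(j + 2*j*(1 + j)) = 7*j + 14*j*(1 + j))
(a(-4 - 4)/(-75) + 145/(-55))² = ((7*(-4 - 4)*(3 + 2*(-4 - 4)))/(-75) + 145/(-55))² = ((7*(-8)*(3 + 2*(-8)))*(-1/75) + 145*(-1/55))² = ((7*(-8)*(3 - 16))*(-1/75) - 29/11)² = ((7*(-8)*(-13))*(-1/75) - 29/11)² = (728*(-1/75) - 29/11)² = (-728/75 - 29/11)² = (-10183/825)² = 103693489/680625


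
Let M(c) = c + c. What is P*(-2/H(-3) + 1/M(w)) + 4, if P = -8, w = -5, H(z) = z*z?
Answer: 296/45 ≈ 6.5778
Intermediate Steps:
H(z) = z²
M(c) = 2*c
P*(-2/H(-3) + 1/M(w)) + 4 = -8*(-2/((-3)²) + 1/(2*(-5))) + 4 = -8*(-2/9 + 1/(-10)) + 4 = -8*(-2*⅑ + 1*(-⅒)) + 4 = -8*(-2/9 - ⅒) + 4 = -8*(-29/90) + 4 = 116/45 + 4 = 296/45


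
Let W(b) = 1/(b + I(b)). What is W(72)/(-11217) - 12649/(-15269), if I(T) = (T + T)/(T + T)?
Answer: 10357504540/12502883229 ≈ 0.82841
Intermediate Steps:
I(T) = 1 (I(T) = (2*T)/((2*T)) = (2*T)*(1/(2*T)) = 1)
W(b) = 1/(1 + b) (W(b) = 1/(b + 1) = 1/(1 + b))
W(72)/(-11217) - 12649/(-15269) = 1/((1 + 72)*(-11217)) - 12649/(-15269) = -1/11217/73 - 12649*(-1/15269) = (1/73)*(-1/11217) + 12649/15269 = -1/818841 + 12649/15269 = 10357504540/12502883229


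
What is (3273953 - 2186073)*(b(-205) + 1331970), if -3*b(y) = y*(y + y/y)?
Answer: 1433858476400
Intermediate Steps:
b(y) = -y*(1 + y)/3 (b(y) = -y*(y + y/y)/3 = -y*(y + 1)/3 = -y*(1 + y)/3)
(3273953 - 2186073)*(b(-205) + 1331970) = (3273953 - 2186073)*(-⅓*(-205)*(1 - 205) + 1331970) = 1087880*(-⅓*(-205)*(-204) + 1331970) = 1087880*(-13940 + 1331970) = 1087880*1318030 = 1433858476400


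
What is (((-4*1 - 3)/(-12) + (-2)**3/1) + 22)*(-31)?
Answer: -5425/12 ≈ -452.08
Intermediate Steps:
(((-4*1 - 3)/(-12) + (-2)**3/1) + 22)*(-31) = (((-4 - 3)*(-1/12) - 8*1) + 22)*(-31) = ((-7*(-1/12) - 8) + 22)*(-31) = ((7/12 - 8) + 22)*(-31) = (-89/12 + 22)*(-31) = (175/12)*(-31) = -5425/12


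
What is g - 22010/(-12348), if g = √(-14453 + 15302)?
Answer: 11005/6174 + √849 ≈ 30.920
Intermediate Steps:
g = √849 ≈ 29.138
g - 22010/(-12348) = √849 - 22010/(-12348) = √849 - 22010*(-1/12348) = √849 + 11005/6174 = 11005/6174 + √849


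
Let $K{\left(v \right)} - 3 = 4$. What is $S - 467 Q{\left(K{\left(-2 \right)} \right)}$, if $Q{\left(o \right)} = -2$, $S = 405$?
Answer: $1339$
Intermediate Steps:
$K{\left(v \right)} = 7$ ($K{\left(v \right)} = 3 + 4 = 7$)
$S - 467 Q{\left(K{\left(-2 \right)} \right)} = 405 - -934 = 405 + 934 = 1339$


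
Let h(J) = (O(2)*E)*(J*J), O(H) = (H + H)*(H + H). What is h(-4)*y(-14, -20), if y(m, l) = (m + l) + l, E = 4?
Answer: -55296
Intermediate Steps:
O(H) = 4*H² (O(H) = (2*H)*(2*H) = 4*H²)
y(m, l) = m + 2*l (y(m, l) = (l + m) + l = m + 2*l)
h(J) = 64*J² (h(J) = ((4*2²)*4)*(J*J) = ((4*4)*4)*J² = (16*4)*J² = 64*J²)
h(-4)*y(-14, -20) = (64*(-4)²)*(-14 + 2*(-20)) = (64*16)*(-14 - 40) = 1024*(-54) = -55296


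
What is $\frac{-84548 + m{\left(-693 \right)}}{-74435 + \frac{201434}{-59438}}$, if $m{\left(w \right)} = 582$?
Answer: $\frac{1247692777}{1106117241} \approx 1.128$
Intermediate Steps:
$\frac{-84548 + m{\left(-693 \right)}}{-74435 + \frac{201434}{-59438}} = \frac{-84548 + 582}{-74435 + \frac{201434}{-59438}} = - \frac{83966}{-74435 + 201434 \left(- \frac{1}{59438}\right)} = - \frac{83966}{-74435 - \frac{100717}{29719}} = - \frac{83966}{- \frac{2212234482}{29719}} = \left(-83966\right) \left(- \frac{29719}{2212234482}\right) = \frac{1247692777}{1106117241}$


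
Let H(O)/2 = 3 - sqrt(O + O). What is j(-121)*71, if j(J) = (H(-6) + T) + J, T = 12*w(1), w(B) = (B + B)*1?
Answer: -6461 - 284*I*sqrt(3) ≈ -6461.0 - 491.9*I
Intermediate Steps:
w(B) = 2*B (w(B) = (2*B)*1 = 2*B)
T = 24 (T = 12*(2*1) = 12*2 = 24)
H(O) = 6 - 2*sqrt(2)*sqrt(O) (H(O) = 2*(3 - sqrt(O + O)) = 2*(3 - sqrt(2*O)) = 2*(3 - sqrt(2)*sqrt(O)) = 6 - 2*sqrt(2)*sqrt(O))
j(J) = 30 + J - 4*I*sqrt(3) (j(J) = ((6 - 2*sqrt(2)*sqrt(-6)) + 24) + J = ((6 - 2*sqrt(2)*I*sqrt(6)) + 24) + J = ((6 - 4*I*sqrt(3)) + 24) + J = (30 - 4*I*sqrt(3)) + J = 30 + J - 4*I*sqrt(3))
j(-121)*71 = (30 - 121 - 4*I*sqrt(3))*71 = (-91 - 4*I*sqrt(3))*71 = -6461 - 284*I*sqrt(3)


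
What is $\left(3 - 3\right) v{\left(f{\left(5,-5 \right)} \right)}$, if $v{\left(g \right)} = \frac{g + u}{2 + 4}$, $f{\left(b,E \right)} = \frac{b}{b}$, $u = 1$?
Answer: $0$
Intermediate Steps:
$f{\left(b,E \right)} = 1$
$v{\left(g \right)} = \frac{1}{6} + \frac{g}{6}$ ($v{\left(g \right)} = \frac{g + 1}{2 + 4} = \frac{1 + g}{6} = \left(1 + g\right) \frac{1}{6} = \frac{1}{6} + \frac{g}{6}$)
$\left(3 - 3\right) v{\left(f{\left(5,-5 \right)} \right)} = \left(3 - 3\right) \left(\frac{1}{6} + \frac{1}{6} \cdot 1\right) = 0 \left(\frac{1}{6} + \frac{1}{6}\right) = 0 \cdot \frac{1}{3} = 0$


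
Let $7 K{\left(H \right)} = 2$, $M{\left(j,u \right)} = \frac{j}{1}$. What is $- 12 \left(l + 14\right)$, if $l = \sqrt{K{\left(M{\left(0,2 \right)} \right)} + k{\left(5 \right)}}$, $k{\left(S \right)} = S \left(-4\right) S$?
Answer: $-168 - \frac{12 i \sqrt{4886}}{7} \approx -168.0 - 119.83 i$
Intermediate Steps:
$M{\left(j,u \right)} = j$ ($M{\left(j,u \right)} = j 1 = j$)
$k{\left(S \right)} = - 4 S^{2}$ ($k{\left(S \right)} = - 4 S S = - 4 S^{2}$)
$K{\left(H \right)} = \frac{2}{7}$ ($K{\left(H \right)} = \frac{1}{7} \cdot 2 = \frac{2}{7}$)
$l = \frac{i \sqrt{4886}}{7}$ ($l = \sqrt{\frac{2}{7} - 4 \cdot 5^{2}} = \sqrt{\frac{2}{7} - 100} = \sqrt{- \frac{698}{7}} = \frac{i \sqrt{4886}}{7} \approx 9.9857 i$)
$- 12 \left(l + 14\right) = - 12 \left(\frac{i \sqrt{4886}}{7} + 14\right) = - 12 \left(14 + \frac{i \sqrt{4886}}{7}\right) = -168 - \frac{12 i \sqrt{4886}}{7}$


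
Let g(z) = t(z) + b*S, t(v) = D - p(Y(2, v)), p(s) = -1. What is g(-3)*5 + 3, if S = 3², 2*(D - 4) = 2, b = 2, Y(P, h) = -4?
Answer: 123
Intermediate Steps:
D = 5 (D = 4 + (½)*2 = 4 + 1 = 5)
S = 9
t(v) = 6 (t(v) = 5 - 1*(-1) = 5 + 1 = 6)
g(z) = 24 (g(z) = 6 + 2*9 = 6 + 18 = 24)
g(-3)*5 + 3 = 24*5 + 3 = 120 + 3 = 123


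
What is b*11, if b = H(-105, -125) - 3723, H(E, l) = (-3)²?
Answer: -40854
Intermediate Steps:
H(E, l) = 9
b = -3714 (b = 9 - 3723 = -3714)
b*11 = -3714*11 = -40854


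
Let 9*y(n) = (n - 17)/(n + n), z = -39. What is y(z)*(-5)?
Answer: -140/351 ≈ -0.39886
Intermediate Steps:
y(n) = (-17 + n)/(18*n) (y(n) = ((n - 17)/(n + n))/9 = ((-17 + n)/((2*n)))/9 = ((-17 + n)*(1/(2*n)))/9 = ((-17 + n)/(2*n))/9 = (-17 + n)/(18*n))
y(z)*(-5) = ((1/18)*(-17 - 39)/(-39))*(-5) = ((1/18)*(-1/39)*(-56))*(-5) = (28/351)*(-5) = -140/351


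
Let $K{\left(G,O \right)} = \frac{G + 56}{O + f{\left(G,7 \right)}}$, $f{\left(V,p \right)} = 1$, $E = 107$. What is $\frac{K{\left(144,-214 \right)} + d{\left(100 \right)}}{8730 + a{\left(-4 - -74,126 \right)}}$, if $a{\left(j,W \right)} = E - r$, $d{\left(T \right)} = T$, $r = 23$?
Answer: $\frac{10550}{938691} \approx 0.011239$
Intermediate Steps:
$a{\left(j,W \right)} = 84$ ($a{\left(j,W \right)} = 107 - 23 = 84$)
$K{\left(G,O \right)} = \frac{56 + G}{1 + O}$ ($K{\left(G,O \right)} = \frac{G + 56}{O + 1} = \frac{56 + G}{1 + O}$)
$\frac{K{\left(144,-214 \right)} + d{\left(100 \right)}}{8730 + a{\left(-4 - -74,126 \right)}} = \frac{\frac{56 + 144}{1 - 214} + 100}{8730 + 84} = \frac{\frac{1}{-213} \cdot 200 + 100}{8814} = \left(\left(- \frac{1}{213}\right) 200 + 100\right) \frac{1}{8814} = \left(- \frac{200}{213} + 100\right) \frac{1}{8814} = \frac{21100}{213} \cdot \frac{1}{8814} = \frac{10550}{938691}$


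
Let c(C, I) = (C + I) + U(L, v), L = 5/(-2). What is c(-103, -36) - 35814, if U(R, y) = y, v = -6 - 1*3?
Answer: -35962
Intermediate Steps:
L = -5/2 (L = 5*(-1/2) = -5/2 ≈ -2.5000)
v = -9 (v = -6 - 3 = -9)
c(C, I) = -9 + C + I (c(C, I) = (C + I) - 9 = -9 + C + I)
c(-103, -36) - 35814 = (-9 - 103 - 36) - 35814 = -148 - 35814 = -35962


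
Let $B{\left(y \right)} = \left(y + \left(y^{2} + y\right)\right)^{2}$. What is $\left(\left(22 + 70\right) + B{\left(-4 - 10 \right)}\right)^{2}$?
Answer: $801795856$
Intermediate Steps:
$B{\left(y \right)} = \left(y^{2} + 2 y\right)^{2}$ ($B{\left(y \right)} = \left(y + \left(y + y^{2}\right)\right)^{2} = \left(y^{2} + 2 y\right)^{2}$)
$\left(\left(22 + 70\right) + B{\left(-4 - 10 \right)}\right)^{2} = \left(\left(22 + 70\right) + \left(-4 - 10\right)^{2} \left(2 - 14\right)^{2}\right)^{2} = \left(92 + \left(-14\right)^{2} \left(2 - 14\right)^{2}\right)^{2} = \left(92 + 196 \left(-12\right)^{2}\right)^{2} = \left(92 + 196 \cdot 144\right)^{2} = \left(92 + 28224\right)^{2} = 28316^{2} = 801795856$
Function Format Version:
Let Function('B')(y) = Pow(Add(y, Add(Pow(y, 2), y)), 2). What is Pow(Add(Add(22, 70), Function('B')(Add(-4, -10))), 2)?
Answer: 801795856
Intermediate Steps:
Function('B')(y) = Pow(Add(Pow(y, 2), Mul(2, y)), 2) (Function('B')(y) = Pow(Add(y, Add(y, Pow(y, 2))), 2) = Pow(Add(Pow(y, 2), Mul(2, y)), 2))
Pow(Add(Add(22, 70), Function('B')(Add(-4, -10))), 2) = Pow(Add(Add(22, 70), Mul(Pow(Add(-4, -10), 2), Pow(Add(2, Add(-4, -10)), 2))), 2) = Pow(Add(92, Mul(Pow(-14, 2), Pow(Add(2, -14), 2))), 2) = Pow(Add(92, Mul(196, Pow(-12, 2))), 2) = Pow(Add(92, Mul(196, 144)), 2) = Pow(Add(92, 28224), 2) = Pow(28316, 2) = 801795856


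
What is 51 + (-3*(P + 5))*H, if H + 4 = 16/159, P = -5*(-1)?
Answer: 8903/53 ≈ 167.98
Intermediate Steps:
P = 5
H = -620/159 (H = -4 + 16/159 = -620/159 ≈ -3.8994)
51 + (-3*(P + 5))*H = 51 - 3*(5 + 5)*(-620/159) = 51 - 3*10*(-620/159) = 51 - 30*(-620/159) = 51 + 6200/53 = 8903/53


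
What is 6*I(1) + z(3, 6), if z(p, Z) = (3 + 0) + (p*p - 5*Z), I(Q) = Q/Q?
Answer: -12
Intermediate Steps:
I(Q) = 1
z(p, Z) = 3 + p² - 5*Z (z(p, Z) = 3 + (p² - 5*Z) = 3 + p² - 5*Z)
6*I(1) + z(3, 6) = 6*1 + (3 + 3² - 5*6) = 6 + (3 + 9 - 30) = 6 - 18 = -12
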